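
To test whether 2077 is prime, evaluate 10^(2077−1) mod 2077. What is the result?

10^1 ≡ 10 (mod 2077)
10^2 ≡ 10^2 = 100 ≡ 100 (mod 2077)
10^4 ≡ 100^2 = 10000 ≡ 1692 (mod 2077)
10^8 ≡ 1692^2 = 2862864 ≡ 758 (mod 2077)
10^16 ≡ 758^2 = 574564 ≡ 1312 (mod 2077)
10^32 ≡ 1312^2 = 1721344 ≡ 1588 (mod 2077)
10^64 ≡ 1588^2 = 2521744 ≡ 266 (mod 2077)
10^128 ≡ 266^2 = 70756 ≡ 138 (mod 2077)
10^256 ≡ 138^2 = 19044 ≡ 351 (mod 2077)
10^512 ≡ 351^2 = 123201 ≡ 658 (mod 2077)
10^1024 ≡ 658^2 = 432964 ≡ 948 (mod 2077)
10^2048 ≡ 948^2 = 898704 ≡ 1440 (mod 2077)
2076 = 2048 + 16 + 8 + 4 in binary powers of 2.
So 10^2076 ≡ 1440 · 1312 · 758 · 1692 ≡ 777 (mod 2077).
Since 777 ≠ 1, base 10 is a Fermat witness: 2077 is composite.

777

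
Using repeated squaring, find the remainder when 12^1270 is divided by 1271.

893

12^1 ≡ 12 (mod 1271)
12^2 ≡ 12^2 = 144 ≡ 144 (mod 1271)
12^4 ≡ 144^2 = 20736 ≡ 400 (mod 1271)
12^8 ≡ 400^2 = 160000 ≡ 1125 (mod 1271)
12^16 ≡ 1125^2 = 1265625 ≡ 980 (mod 1271)
12^32 ≡ 980^2 = 960400 ≡ 795 (mod 1271)
12^64 ≡ 795^2 = 632025 ≡ 338 (mod 1271)
12^128 ≡ 338^2 = 114244 ≡ 1125 (mod 1271)
12^256 ≡ 1125^2 = 1265625 ≡ 980 (mod 1271)
12^512 ≡ 980^2 = 960400 ≡ 795 (mod 1271)
12^1024 ≡ 795^2 = 632025 ≡ 338 (mod 1271)
1270 = 1024 + 128 + 64 + 32 + 16 + 4 + 2 in binary powers of 2.
So 12^1270 ≡ 338 · 1125 · 338 · 795 · 980 · 400 · 144 ≡ 893 (mod 1271).
Since 893 ≠ 1, base 12 is a Fermat witness: 1271 is composite.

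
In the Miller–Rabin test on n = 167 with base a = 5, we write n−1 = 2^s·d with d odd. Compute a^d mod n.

166

167 − 1 = 166 = 2^1 · 83, so d = 83.
5^1 ≡ 5 (mod 167)
5^2 ≡ 5^2 = 25 ≡ 25 (mod 167)
5^4 ≡ 25^2 = 625 ≡ 124 (mod 167)
5^8 ≡ 124^2 = 15376 ≡ 12 (mod 167)
5^16 ≡ 12^2 = 144 ≡ 144 (mod 167)
5^32 ≡ 144^2 = 20736 ≡ 28 (mod 167)
5^64 ≡ 28^2 = 784 ≡ 116 (mod 167)
83 = 64 + 16 + 2 + 1 in binary powers of 2.
So 5^83 ≡ 116 · 144 · 25 · 5 ≡ 166 (mod 167).
Since 5^d ≡ 166 (mod 167), base 5 does not prove 167 composite.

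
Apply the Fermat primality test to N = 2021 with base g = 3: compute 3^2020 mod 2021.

3^1 ≡ 3 (mod 2021)
3^2 ≡ 3^2 = 9 ≡ 9 (mod 2021)
3^4 ≡ 9^2 = 81 ≡ 81 (mod 2021)
3^8 ≡ 81^2 = 6561 ≡ 498 (mod 2021)
3^16 ≡ 498^2 = 248004 ≡ 1442 (mod 2021)
3^32 ≡ 1442^2 = 2079364 ≡ 1776 (mod 2021)
3^64 ≡ 1776^2 = 3154176 ≡ 1416 (mod 2021)
3^128 ≡ 1416^2 = 2005056 ≡ 224 (mod 2021)
3^256 ≡ 224^2 = 50176 ≡ 1672 (mod 2021)
3^512 ≡ 1672^2 = 2795584 ≡ 541 (mod 2021)
3^1024 ≡ 541^2 = 292681 ≡ 1657 (mod 2021)
2020 = 1024 + 512 + 256 + 128 + 64 + 32 + 4 in binary powers of 2.
So 3^2020 ≡ 1657 · 541 · 1672 · 224 · 1416 · 1776 · 81 ≡ 253 (mod 2021).
Since 253 ≠ 1, base 3 is a Fermat witness: 2021 is composite.

253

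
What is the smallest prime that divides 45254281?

79

45254281 is odd.
Digit sum 31, not divisible by 3.
Ends in 1: not divisible by 5.
7: 45254281 = 7·6464897 + 2
11: 45254281 = 11·4114025 + 6
13: 45254281 = 13·3481098 + 7
17: 45254281 = 17·2662016 + 9
19: 45254281 = 19·2381804 + 5
23: 45254281 = 23·1967577 + 10
29: 45254281 = 29·1560492 + 13
31: 45254281 = 31·1459815 + 16
37: 45254281 = 37·1223088 + 25
41: 45254281 = 41·1103762 + 39
43: 45254281 = 43·1052425 + 6
47: 45254281 = 47·962857 + 2
53: 45254281 = 53·853854 + 19
59: 45254281 = 59·767021 + 42
61: 45254281 = 61·741873 + 28
67: 45254281 = 67·675437 + 2
71: 45254281 = 71·637384 + 17
73: 45254281 = 73·619921 + 48
79: 45254281 = 79·572839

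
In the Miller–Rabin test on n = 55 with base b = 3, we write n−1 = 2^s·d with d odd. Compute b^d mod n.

42

55 − 1 = 54 = 2^1 · 27, so d = 27.
3^1 ≡ 3 (mod 55)
3^2 ≡ 3^2 = 9 ≡ 9 (mod 55)
3^4 ≡ 9^2 = 81 ≡ 26 (mod 55)
3^8 ≡ 26^2 = 676 ≡ 16 (mod 55)
3^16 ≡ 16^2 = 256 ≡ 36 (mod 55)
27 = 16 + 8 + 2 + 1 in binary powers of 2.
So 3^27 ≡ 36 · 16 · 9 · 3 ≡ 42 (mod 55).
Squaring chain: 42; never reaches −1, so base 3 is a Miller–Rabin witness that 55 is composite.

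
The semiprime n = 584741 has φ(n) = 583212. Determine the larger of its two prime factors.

787

φ(n) = (p−1)(q−1) = n − (p+q) + 1, so p + q = 584741 − 583212 + 1 = 1530.
p and q are the roots of t² − 1530t + 584741 = 0.
Discriminant: 1530² − 4·584741 = 2340900 − 2338964 = 1936; √1936 = 44.
q = (1530 − 44)/2 = 743, p = (1530 + 44)/2 = 787.
Check: 743 · 787 = 584741.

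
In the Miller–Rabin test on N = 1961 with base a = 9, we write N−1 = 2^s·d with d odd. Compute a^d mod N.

229

1961 − 1 = 1960 = 2^3 · 245, so d = 245.
9^1 ≡ 9 (mod 1961)
9^2 ≡ 9^2 = 81 ≡ 81 (mod 1961)
9^4 ≡ 81^2 = 6561 ≡ 678 (mod 1961)
9^8 ≡ 678^2 = 459684 ≡ 810 (mod 1961)
9^16 ≡ 810^2 = 656100 ≡ 1126 (mod 1961)
9^32 ≡ 1126^2 = 1267876 ≡ 1070 (mod 1961)
9^64 ≡ 1070^2 = 1144900 ≡ 1637 (mod 1961)
9^128 ≡ 1637^2 = 2679769 ≡ 1043 (mod 1961)
245 = 128 + 64 + 32 + 16 + 4 + 1 in binary powers of 2.
So 9^245 ≡ 1043 · 1637 · 1070 · 1126 · 678 · 9 ≡ 229 (mod 1961).
Squaring chain: 229 → 1455 → 1106; never reaches −1, so base 9 is a Miller–Rabin witness that 1961 is composite.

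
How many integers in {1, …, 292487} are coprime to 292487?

Factor: 292487 = 13 · 149 · 151.
φ(292487) = (13−1) · (149−1) · (151−1) = 12 · 148 · 150 = 266400.

266400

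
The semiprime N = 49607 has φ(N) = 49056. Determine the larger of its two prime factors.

φ(n) = (p−1)(q−1) = n − (p+q) + 1, so p + q = 49607 − 49056 + 1 = 552.
p and q are the roots of t² − 552t + 49607 = 0.
Discriminant: 552² − 4·49607 = 304704 − 198428 = 106276; √106276 = 326.
q = (552 − 326)/2 = 113, p = (552 + 326)/2 = 439.
Check: 113 · 439 = 49607.

439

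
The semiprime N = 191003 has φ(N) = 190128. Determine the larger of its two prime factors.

φ(n) = (p−1)(q−1) = n − (p+q) + 1, so p + q = 191003 − 190128 + 1 = 876.
p and q are the roots of t² − 876t + 191003 = 0.
Discriminant: 876² − 4·191003 = 767376 − 764012 = 3364; √3364 = 58.
q = (876 − 58)/2 = 409, p = (876 + 58)/2 = 467.
Check: 409 · 467 = 191003.

467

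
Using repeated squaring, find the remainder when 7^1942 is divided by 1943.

7^1 ≡ 7 (mod 1943)
7^2 ≡ 7^2 = 49 ≡ 49 (mod 1943)
7^4 ≡ 49^2 = 2401 ≡ 458 (mod 1943)
7^8 ≡ 458^2 = 209764 ≡ 1863 (mod 1943)
7^16 ≡ 1863^2 = 3470769 ≡ 571 (mod 1943)
7^32 ≡ 571^2 = 326041 ≡ 1560 (mod 1943)
7^64 ≡ 1560^2 = 2433600 ≡ 964 (mod 1943)
7^128 ≡ 964^2 = 929296 ≡ 542 (mod 1943)
7^256 ≡ 542^2 = 293764 ≡ 371 (mod 1943)
7^512 ≡ 371^2 = 137641 ≡ 1631 (mod 1943)
7^1024 ≡ 1631^2 = 2660161 ≡ 194 (mod 1943)
1942 = 1024 + 512 + 256 + 128 + 16 + 4 + 2 in binary powers of 2.
So 7^1942 ≡ 194 · 1631 · 371 · 542 · 571 · 458 · 49 ≡ 1387 (mod 1943).
Since 1387 ≠ 1, base 7 is a Fermat witness: 1943 is composite.

1387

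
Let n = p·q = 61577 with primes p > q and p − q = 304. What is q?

139

Since p = q + 304, we have 61577 = q(q + 304), so q² + 304q − 61577 = 0.
Discriminant: 304² + 4·61577 = 92416 + 246308 = 338724; √338724 = 582.
q = (−304 + 582)/2 = 139, and p = q + 304 = 443.
Check: 139 · 443 = 61577.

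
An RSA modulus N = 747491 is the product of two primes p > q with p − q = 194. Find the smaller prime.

773

Since p = q + 194, we have 747491 = q(q + 194), so q² + 194q − 747491 = 0.
Discriminant: 194² + 4·747491 = 37636 + 2989964 = 3027600; √3027600 = 1740.
q = (−194 + 1740)/2 = 773, and p = q + 194 = 967.
Check: 773 · 967 = 747491.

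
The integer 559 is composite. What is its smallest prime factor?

13

559 is odd.
Digit sum 19, not divisible by 3.
Ends in 9: not divisible by 5.
7: 559 = 7·79 + 6
11: 559 = 11·50 + 9
13: 559 = 13·43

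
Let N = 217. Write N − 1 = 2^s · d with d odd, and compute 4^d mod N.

217 − 1 = 216 = 2^3 · 27, so d = 27.
4^1 ≡ 4 (mod 217)
4^2 ≡ 4^2 = 16 ≡ 16 (mod 217)
4^4 ≡ 16^2 = 256 ≡ 39 (mod 217)
4^8 ≡ 39^2 = 1521 ≡ 2 (mod 217)
4^16 ≡ 2^2 = 4 ≡ 4 (mod 217)
27 = 16 + 8 + 2 + 1 in binary powers of 2.
So 4^27 ≡ 4 · 2 · 16 · 4 ≡ 78 (mod 217).
Squaring chain: 78 → 8 → 64; never reaches −1, so base 4 is a Miller–Rabin witness that 217 is composite.

78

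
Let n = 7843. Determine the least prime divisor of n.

7843 is odd.
Digit sum 22, not divisible by 3.
Ends in 3: not divisible by 5.
7: 7843 = 7·1120 + 3
11: 7843 = 11·713

11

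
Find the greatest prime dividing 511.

73

511 = 7 · 73
73 is prime.
So 511 = 7 · 73; the largest prime factor is 73.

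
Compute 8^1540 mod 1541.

1

8^1 ≡ 8 (mod 1541)
8^2 ≡ 8^2 = 64 ≡ 64 (mod 1541)
8^4 ≡ 64^2 = 4096 ≡ 1014 (mod 1541)
8^8 ≡ 1014^2 = 1028196 ≡ 349 (mod 1541)
8^16 ≡ 349^2 = 121801 ≡ 62 (mod 1541)
8^32 ≡ 62^2 = 3844 ≡ 762 (mod 1541)
8^64 ≡ 762^2 = 580644 ≡ 1228 (mod 1541)
8^128 ≡ 1228^2 = 1507984 ≡ 886 (mod 1541)
8^256 ≡ 886^2 = 784996 ≡ 627 (mod 1541)
8^512 ≡ 627^2 = 393129 ≡ 174 (mod 1541)
8^1024 ≡ 174^2 = 30276 ≡ 997 (mod 1541)
1540 = 1024 + 512 + 4 in binary powers of 2.
So 8^1540 ≡ 997 · 174 · 1014 ≡ 1 (mod 1541).
Since the result is 1, base 8 gives no evidence that 1541 is composite.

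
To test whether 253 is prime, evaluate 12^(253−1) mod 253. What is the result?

232

12^1 ≡ 12 (mod 253)
12^2 ≡ 12^2 = 144 ≡ 144 (mod 253)
12^4 ≡ 144^2 = 20736 ≡ 243 (mod 253)
12^8 ≡ 243^2 = 59049 ≡ 100 (mod 253)
12^16 ≡ 100^2 = 10000 ≡ 133 (mod 253)
12^32 ≡ 133^2 = 17689 ≡ 232 (mod 253)
12^64 ≡ 232^2 = 53824 ≡ 188 (mod 253)
12^128 ≡ 188^2 = 35344 ≡ 177 (mod 253)
252 = 128 + 64 + 32 + 16 + 8 + 4 in binary powers of 2.
So 12^252 ≡ 177 · 188 · 232 · 133 · 100 · 243 ≡ 232 (mod 253).
Since 232 ≠ 1, base 12 is a Fermat witness: 253 is composite.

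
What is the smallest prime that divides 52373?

83

52373 is odd.
Digit sum 20, not divisible by 3.
Ends in 3: not divisible by 5.
7: 52373 = 7·7481 + 6
11: 52373 = 11·4761 + 2
13: 52373 = 13·4028 + 9
17: 52373 = 17·3080 + 13
19: 52373 = 19·2756 + 9
23: 52373 = 23·2277 + 2
29: 52373 = 29·1805 + 28
31: 52373 = 31·1689 + 14
37: 52373 = 37·1415 + 18
41: 52373 = 41·1277 + 16
43: 52373 = 43·1217 + 42
47: 52373 = 47·1114 + 15
53: 52373 = 53·988 + 9
59: 52373 = 59·887 + 40
61: 52373 = 61·858 + 35
67: 52373 = 67·781 + 46
71: 52373 = 71·737 + 46
73: 52373 = 73·717 + 32
79: 52373 = 79·662 + 75
83: 52373 = 83·631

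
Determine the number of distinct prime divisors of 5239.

2

5239 = 13^2 · 31
5239 = 13^2 · 31, which has 2 distinct prime factors.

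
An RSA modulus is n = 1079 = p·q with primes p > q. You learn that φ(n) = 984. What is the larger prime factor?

83

φ(n) = (p−1)(q−1) = n − (p+q) + 1, so p + q = 1079 − 984 + 1 = 96.
p and q are the roots of t² − 96t + 1079 = 0.
Discriminant: 96² − 4·1079 = 9216 − 4316 = 4900; √4900 = 70.
q = (96 − 70)/2 = 13, p = (96 + 70)/2 = 83.
Check: 13 · 83 = 1079.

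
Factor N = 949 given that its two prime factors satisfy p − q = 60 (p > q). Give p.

73

Since p = q + 60, we have 949 = q(q + 60), so q² + 60q − 949 = 0.
Discriminant: 60² + 4·949 = 3600 + 3796 = 7396; √7396 = 86.
q = (−60 + 86)/2 = 13, and p = q + 60 = 73.
Check: 13 · 73 = 949.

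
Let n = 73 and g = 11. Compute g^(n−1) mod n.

1

11^1 ≡ 11 (mod 73)
11^2 ≡ 11^2 = 121 ≡ 48 (mod 73)
11^4 ≡ 48^2 = 2304 ≡ 41 (mod 73)
11^8 ≡ 41^2 = 1681 ≡ 2 (mod 73)
11^16 ≡ 2^2 = 4 ≡ 4 (mod 73)
11^32 ≡ 4^2 = 16 ≡ 16 (mod 73)
11^64 ≡ 16^2 = 256 ≡ 37 (mod 73)
72 = 64 + 8 in binary powers of 2.
So 11^72 ≡ 37 · 2 ≡ 1 (mod 73).
Since the result is 1, base 11 gives no evidence that 73 is composite.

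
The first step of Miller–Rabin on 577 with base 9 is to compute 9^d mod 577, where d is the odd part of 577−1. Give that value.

577 − 1 = 576 = 2^6 · 9, so d = 9.
9^1 ≡ 9 (mod 577)
9^2 ≡ 9^2 = 81 ≡ 81 (mod 577)
9^4 ≡ 81^2 = 6561 ≡ 214 (mod 577)
9^8 ≡ 214^2 = 45796 ≡ 213 (mod 577)
9 = 8 + 1 in binary powers of 2.
So 9^9 ≡ 213 · 9 ≡ 186 (mod 577).
Squaring chain: 186 → 553 → 576 → 1 → 1 → 1; reaches −1, so base 9 does not prove 577 composite.

186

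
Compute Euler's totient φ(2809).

2756

Factor: 2809 = 53^2.
φ(2809) = 53^1·(53−1) = 2756.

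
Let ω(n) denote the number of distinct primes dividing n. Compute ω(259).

2

259 = 7 · 37
259 = 7 · 37, which has 2 distinct prime factors.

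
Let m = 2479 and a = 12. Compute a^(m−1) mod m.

2024

12^1 ≡ 12 (mod 2479)
12^2 ≡ 12^2 = 144 ≡ 144 (mod 2479)
12^4 ≡ 144^2 = 20736 ≡ 904 (mod 2479)
12^8 ≡ 904^2 = 817216 ≡ 1625 (mod 2479)
12^16 ≡ 1625^2 = 2640625 ≡ 490 (mod 2479)
12^32 ≡ 490^2 = 240100 ≡ 2116 (mod 2479)
12^64 ≡ 2116^2 = 4477456 ≡ 382 (mod 2479)
12^128 ≡ 382^2 = 145924 ≡ 2142 (mod 2479)
12^256 ≡ 2142^2 = 4588164 ≡ 2014 (mod 2479)
12^512 ≡ 2014^2 = 4056196 ≡ 552 (mod 2479)
12^1024 ≡ 552^2 = 304704 ≡ 2266 (mod 2479)
12^2048 ≡ 2266^2 = 5134756 ≡ 747 (mod 2479)
2478 = 2048 + 256 + 128 + 32 + 8 + 4 + 2 in binary powers of 2.
So 12^2478 ≡ 747 · 2014 · 2142 · 2116 · 1625 · 904 · 144 ≡ 2024 (mod 2479).
Since 2024 ≠ 1, base 12 is a Fermat witness: 2479 is composite.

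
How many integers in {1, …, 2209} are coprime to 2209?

Factor: 2209 = 47^2.
φ(2209) = 47^1·(47−1) = 2162.

2162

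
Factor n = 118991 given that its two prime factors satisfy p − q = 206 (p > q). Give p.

463

Since p = q + 206, we have 118991 = q(q + 206), so q² + 206q − 118991 = 0.
Discriminant: 206² + 4·118991 = 42436 + 475964 = 518400; √518400 = 720.
q = (−206 + 720)/2 = 257, and p = q + 206 = 463.
Check: 257 · 463 = 118991.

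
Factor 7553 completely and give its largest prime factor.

83

7553 = 7 · 1079
1079 = 13 · 83
83 is prime.
So 7553 = 7 · 13 · 83; the largest prime factor is 83.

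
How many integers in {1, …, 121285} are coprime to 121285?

95760

Factor: 121285 = 5 · 127 · 191.
φ(121285) = (5−1) · (127−1) · (191−1) = 4 · 126 · 190 = 95760.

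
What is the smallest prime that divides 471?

3

471 is odd.
Digit sum 12, divisible by 3.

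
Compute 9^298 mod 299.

9

9^1 ≡ 9 (mod 299)
9^2 ≡ 9^2 = 81 ≡ 81 (mod 299)
9^4 ≡ 81^2 = 6561 ≡ 282 (mod 299)
9^8 ≡ 282^2 = 79524 ≡ 289 (mod 299)
9^16 ≡ 289^2 = 83521 ≡ 100 (mod 299)
9^32 ≡ 100^2 = 10000 ≡ 133 (mod 299)
9^64 ≡ 133^2 = 17689 ≡ 48 (mod 299)
9^128 ≡ 48^2 = 2304 ≡ 211 (mod 299)
9^256 ≡ 211^2 = 44521 ≡ 269 (mod 299)
298 = 256 + 32 + 8 + 2 in binary powers of 2.
So 9^298 ≡ 269 · 133 · 289 · 81 ≡ 9 (mod 299).
Since 9 ≠ 1, base 9 is a Fermat witness: 299 is composite.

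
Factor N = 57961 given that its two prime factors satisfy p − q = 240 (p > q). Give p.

Since p = q + 240, we have 57961 = q(q + 240), so q² + 240q − 57961 = 0.
Discriminant: 240² + 4·57961 = 57600 + 231844 = 289444; √289444 = 538.
q = (−240 + 538)/2 = 149, and p = q + 240 = 389.
Check: 149 · 389 = 57961.

389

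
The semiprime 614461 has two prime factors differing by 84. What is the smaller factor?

Since p = q + 84, we have 614461 = q(q + 84), so q² + 84q − 614461 = 0.
Discriminant: 84² + 4·614461 = 7056 + 2457844 = 2464900; √2464900 = 1570.
q = (−84 + 1570)/2 = 743, and p = q + 84 = 827.
Check: 743 · 827 = 614461.

743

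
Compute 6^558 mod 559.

6^1 ≡ 6 (mod 559)
6^2 ≡ 6^2 = 36 ≡ 36 (mod 559)
6^4 ≡ 36^2 = 1296 ≡ 178 (mod 559)
6^8 ≡ 178^2 = 31684 ≡ 380 (mod 559)
6^16 ≡ 380^2 = 144400 ≡ 178 (mod 559)
6^32 ≡ 178^2 = 31684 ≡ 380 (mod 559)
6^64 ≡ 380^2 = 144400 ≡ 178 (mod 559)
6^128 ≡ 178^2 = 31684 ≡ 380 (mod 559)
6^256 ≡ 380^2 = 144400 ≡ 178 (mod 559)
6^512 ≡ 178^2 = 31684 ≡ 380 (mod 559)
558 = 512 + 32 + 8 + 4 + 2 in binary powers of 2.
So 6^558 ≡ 380 · 380 · 380 · 178 · 36 ≡ 259 (mod 559).
Since 259 ≠ 1, base 6 is a Fermat witness: 559 is composite.

259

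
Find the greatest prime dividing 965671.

965671 = 7 · 137953
137953 = 29 · 4757
4757 = 67 · 71
71 is prime.
So 965671 = 7 · 29 · 67 · 71; the largest prime factor is 71.

71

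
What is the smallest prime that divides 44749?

73

44749 is odd.
Digit sum 28, not divisible by 3.
Ends in 9: not divisible by 5.
7: 44749 = 7·6392 + 5
11: 44749 = 11·4068 + 1
13: 44749 = 13·3442 + 3
17: 44749 = 17·2632 + 5
19: 44749 = 19·2355 + 4
23: 44749 = 23·1945 + 14
29: 44749 = 29·1543 + 2
31: 44749 = 31·1443 + 16
37: 44749 = 37·1209 + 16
41: 44749 = 41·1091 + 18
43: 44749 = 43·1040 + 29
47: 44749 = 47·952 + 5
53: 44749 = 53·844 + 17
59: 44749 = 59·758 + 27
61: 44749 = 61·733 + 36
67: 44749 = 67·667 + 60
71: 44749 = 71·630 + 19
73: 44749 = 73·613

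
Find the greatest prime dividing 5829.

5829 = 3 · 1943
1943 = 29 · 67
67 is prime.
So 5829 = 3 · 29 · 67; the largest prime factor is 67.

67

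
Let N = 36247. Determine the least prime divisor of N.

67

36247 is odd.
Digit sum 22, not divisible by 3.
Ends in 7: not divisible by 5.
7: 36247 = 7·5178 + 1
11: 36247 = 11·3295 + 2
13: 36247 = 13·2788 + 3
17: 36247 = 17·2132 + 3
19: 36247 = 19·1907 + 14
23: 36247 = 23·1575 + 22
29: 36247 = 29·1249 + 26
31: 36247 = 31·1169 + 8
37: 36247 = 37·979 + 24
41: 36247 = 41·884 + 3
43: 36247 = 43·842 + 41
47: 36247 = 47·771 + 10
53: 36247 = 53·683 + 48
59: 36247 = 59·614 + 21
61: 36247 = 61·594 + 13
67: 36247 = 67·541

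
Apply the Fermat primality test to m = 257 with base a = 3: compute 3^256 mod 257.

3^1 ≡ 3 (mod 257)
3^2 ≡ 3^2 = 9 ≡ 9 (mod 257)
3^4 ≡ 9^2 = 81 ≡ 81 (mod 257)
3^8 ≡ 81^2 = 6561 ≡ 136 (mod 257)
3^16 ≡ 136^2 = 18496 ≡ 249 (mod 257)
3^32 ≡ 249^2 = 62001 ≡ 64 (mod 257)
3^64 ≡ 64^2 = 4096 ≡ 241 (mod 257)
3^128 ≡ 241^2 = 58081 ≡ 256 (mod 257)
3^256 ≡ 256^2 = 65536 ≡ 1 (mod 257)
256 = 256 in binary powers of 2.
So 3^256 ≡ 1 ≡ 1 (mod 257).
Since the result is 1, base 3 gives no evidence that 257 is composite.

1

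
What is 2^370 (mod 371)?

2^1 ≡ 2 (mod 371)
2^2 ≡ 2^2 = 4 ≡ 4 (mod 371)
2^4 ≡ 4^2 = 16 ≡ 16 (mod 371)
2^8 ≡ 16^2 = 256 ≡ 256 (mod 371)
2^16 ≡ 256^2 = 65536 ≡ 240 (mod 371)
2^32 ≡ 240^2 = 57600 ≡ 95 (mod 371)
2^64 ≡ 95^2 = 9025 ≡ 121 (mod 371)
2^128 ≡ 121^2 = 14641 ≡ 172 (mod 371)
2^256 ≡ 172^2 = 29584 ≡ 275 (mod 371)
370 = 256 + 64 + 32 + 16 + 2 in binary powers of 2.
So 2^370 ≡ 275 · 121 · 95 · 240 · 4 ≡ 170 (mod 371).
Since 170 ≠ 1, base 2 is a Fermat witness: 371 is composite.

170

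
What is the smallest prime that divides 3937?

31

3937 is odd.
Digit sum 22, not divisible by 3.
Ends in 7: not divisible by 5.
7: 3937 = 7·562 + 3
11: 3937 = 11·357 + 10
13: 3937 = 13·302 + 11
17: 3937 = 17·231 + 10
19: 3937 = 19·207 + 4
23: 3937 = 23·171 + 4
29: 3937 = 29·135 + 22
31: 3937 = 31·127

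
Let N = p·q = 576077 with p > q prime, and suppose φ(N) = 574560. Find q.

φ(n) = (p−1)(q−1) = n − (p+q) + 1, so p + q = 576077 − 574560 + 1 = 1518.
p and q are the roots of t² − 1518t + 576077 = 0.
Discriminant: 1518² − 4·576077 = 2304324 − 2304308 = 16; √16 = 4.
q = (1518 − 4)/2 = 757, p = (1518 + 4)/2 = 761.
Check: 757 · 761 = 576077.

757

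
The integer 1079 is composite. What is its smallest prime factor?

13

1079 is odd.
Digit sum 17, not divisible by 3.
Ends in 9: not divisible by 5.
7: 1079 = 7·154 + 1
11: 1079 = 11·98 + 1
13: 1079 = 13·83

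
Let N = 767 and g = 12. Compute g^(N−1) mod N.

12^1 ≡ 12 (mod 767)
12^2 ≡ 12^2 = 144 ≡ 144 (mod 767)
12^4 ≡ 144^2 = 20736 ≡ 27 (mod 767)
12^8 ≡ 27^2 = 729 ≡ 729 (mod 767)
12^16 ≡ 729^2 = 531441 ≡ 677 (mod 767)
12^32 ≡ 677^2 = 458329 ≡ 430 (mod 767)
12^64 ≡ 430^2 = 184900 ≡ 53 (mod 767)
12^128 ≡ 53^2 = 2809 ≡ 508 (mod 767)
12^256 ≡ 508^2 = 258064 ≡ 352 (mod 767)
12^512 ≡ 352^2 = 123904 ≡ 417 (mod 767)
766 = 512 + 128 + 64 + 32 + 16 + 8 + 4 + 2 in binary powers of 2.
So 12^766 ≡ 417 · 508 · 53 · 430 · 677 · 729 · 27 · 144 ≡ 508 (mod 767).
Since 508 ≠ 1, base 12 is a Fermat witness: 767 is composite.

508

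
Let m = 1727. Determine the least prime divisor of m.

1727 is odd.
Digit sum 17, not divisible by 3.
Ends in 7: not divisible by 5.
7: 1727 = 7·246 + 5
11: 1727 = 11·157

11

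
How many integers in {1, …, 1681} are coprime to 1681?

Factor: 1681 = 41^2.
φ(1681) = 41^1·(41−1) = 1640.

1640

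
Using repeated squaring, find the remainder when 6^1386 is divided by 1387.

875

6^1 ≡ 6 (mod 1387)
6^2 ≡ 6^2 = 36 ≡ 36 (mod 1387)
6^4 ≡ 36^2 = 1296 ≡ 1296 (mod 1387)
6^8 ≡ 1296^2 = 1679616 ≡ 1346 (mod 1387)
6^16 ≡ 1346^2 = 1811716 ≡ 294 (mod 1387)
6^32 ≡ 294^2 = 86436 ≡ 442 (mod 1387)
6^64 ≡ 442^2 = 195364 ≡ 1184 (mod 1387)
6^128 ≡ 1184^2 = 1401856 ≡ 986 (mod 1387)
6^256 ≡ 986^2 = 972196 ≡ 1296 (mod 1387)
6^512 ≡ 1296^2 = 1679616 ≡ 1346 (mod 1387)
6^1024 ≡ 1346^2 = 1811716 ≡ 294 (mod 1387)
1386 = 1024 + 256 + 64 + 32 + 8 + 2 in binary powers of 2.
So 6^1386 ≡ 294 · 1296 · 1184 · 442 · 1346 · 36 ≡ 875 (mod 1387).
Since 875 ≠ 1, base 6 is a Fermat witness: 1387 is composite.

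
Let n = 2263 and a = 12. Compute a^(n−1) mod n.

12^1 ≡ 12 (mod 2263)
12^2 ≡ 12^2 = 144 ≡ 144 (mod 2263)
12^4 ≡ 144^2 = 20736 ≡ 369 (mod 2263)
12^8 ≡ 369^2 = 136161 ≡ 381 (mod 2263)
12^16 ≡ 381^2 = 145161 ≡ 329 (mod 2263)
12^32 ≡ 329^2 = 108241 ≡ 1880 (mod 2263)
12^64 ≡ 1880^2 = 3534400 ≡ 1857 (mod 2263)
12^128 ≡ 1857^2 = 3448449 ≡ 1900 (mod 2263)
12^256 ≡ 1900^2 = 3610000 ≡ 515 (mod 2263)
12^512 ≡ 515^2 = 265225 ≡ 454 (mod 2263)
12^1024 ≡ 454^2 = 206116 ≡ 183 (mod 2263)
12^2048 ≡ 183^2 = 33489 ≡ 1807 (mod 2263)
2262 = 2048 + 128 + 64 + 16 + 4 + 2 in binary powers of 2.
So 12^2262 ≡ 1807 · 1900 · 1857 · 329 · 369 · 144 ≡ 593 (mod 2263).
Since 593 ≠ 1, base 12 is a Fermat witness: 2263 is composite.

593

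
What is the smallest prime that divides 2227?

2227 is odd.
Digit sum 13, not divisible by 3.
Ends in 7: not divisible by 5.
7: 2227 = 7·318 + 1
11: 2227 = 11·202 + 5
13: 2227 = 13·171 + 4
17: 2227 = 17·131

17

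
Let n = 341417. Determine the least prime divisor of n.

29

341417 is odd.
Digit sum 20, not divisible by 3.
Ends in 7: not divisible by 5.
7: 341417 = 7·48773 + 6
11: 341417 = 11·31037 + 10
13: 341417 = 13·26262 + 11
17: 341417 = 17·20083 + 6
19: 341417 = 19·17969 + 6
23: 341417 = 23·14844 + 5
29: 341417 = 29·11773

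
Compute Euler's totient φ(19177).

18900

Factor: 19177 = 127 · 151.
φ(19177) = (127−1) · (151−1) = 126 · 150 = 18900.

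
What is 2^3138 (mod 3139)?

3057

2^1 ≡ 2 (mod 3139)
2^2 ≡ 2^2 = 4 ≡ 4 (mod 3139)
2^4 ≡ 4^2 = 16 ≡ 16 (mod 3139)
2^8 ≡ 16^2 = 256 ≡ 256 (mod 3139)
2^16 ≡ 256^2 = 65536 ≡ 2756 (mod 3139)
2^32 ≡ 2756^2 = 7595536 ≡ 2295 (mod 3139)
2^64 ≡ 2295^2 = 5267025 ≡ 2922 (mod 3139)
2^128 ≡ 2922^2 = 8538084 ≡ 4 (mod 3139)
2^256 ≡ 4^2 = 16 ≡ 16 (mod 3139)
2^512 ≡ 16^2 = 256 ≡ 256 (mod 3139)
2^1024 ≡ 256^2 = 65536 ≡ 2756 (mod 3139)
2^2048 ≡ 2756^2 = 7595536 ≡ 2295 (mod 3139)
3138 = 2048 + 1024 + 64 + 2 in binary powers of 2.
So 2^3138 ≡ 2295 · 2756 · 2922 · 4 ≡ 3057 (mod 3139).
Since 3057 ≠ 1, base 2 is a Fermat witness: 3139 is composite.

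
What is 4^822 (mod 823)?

1

4^1 ≡ 4 (mod 823)
4^2 ≡ 4^2 = 16 ≡ 16 (mod 823)
4^4 ≡ 16^2 = 256 ≡ 256 (mod 823)
4^8 ≡ 256^2 = 65536 ≡ 519 (mod 823)
4^16 ≡ 519^2 = 269361 ≡ 240 (mod 823)
4^32 ≡ 240^2 = 57600 ≡ 813 (mod 823)
4^64 ≡ 813^2 = 660969 ≡ 100 (mod 823)
4^128 ≡ 100^2 = 10000 ≡ 124 (mod 823)
4^256 ≡ 124^2 = 15376 ≡ 562 (mod 823)
4^512 ≡ 562^2 = 315844 ≡ 635 (mod 823)
822 = 512 + 256 + 32 + 16 + 4 + 2 in binary powers of 2.
So 4^822 ≡ 635 · 562 · 813 · 240 · 256 · 16 ≡ 1 (mod 823).
Since the result is 1, base 4 gives no evidence that 823 is composite.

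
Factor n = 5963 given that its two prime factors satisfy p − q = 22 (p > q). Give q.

Since p = q + 22, we have 5963 = q(q + 22), so q² + 22q − 5963 = 0.
Discriminant: 22² + 4·5963 = 484 + 23852 = 24336; √24336 = 156.
q = (−22 + 156)/2 = 67, and p = q + 22 = 89.
Check: 67 · 89 = 5963.

67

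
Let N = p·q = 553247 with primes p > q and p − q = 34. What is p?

Since p = q + 34, we have 553247 = q(q + 34), so q² + 34q − 553247 = 0.
Discriminant: 34² + 4·553247 = 1156 + 2212988 = 2214144; √2214144 = 1488.
q = (−34 + 1488)/2 = 727, and p = q + 34 = 761.
Check: 727 · 761 = 553247.

761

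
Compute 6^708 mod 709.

1

6^1 ≡ 6 (mod 709)
6^2 ≡ 6^2 = 36 ≡ 36 (mod 709)
6^4 ≡ 36^2 = 1296 ≡ 587 (mod 709)
6^8 ≡ 587^2 = 344569 ≡ 704 (mod 709)
6^16 ≡ 704^2 = 495616 ≡ 25 (mod 709)
6^32 ≡ 25^2 = 625 ≡ 625 (mod 709)
6^64 ≡ 625^2 = 390625 ≡ 675 (mod 709)
6^128 ≡ 675^2 = 455625 ≡ 447 (mod 709)
6^256 ≡ 447^2 = 199809 ≡ 580 (mod 709)
6^512 ≡ 580^2 = 336400 ≡ 334 (mod 709)
708 = 512 + 128 + 64 + 4 in binary powers of 2.
So 6^708 ≡ 334 · 447 · 675 · 587 ≡ 1 (mod 709).
Since the result is 1, base 6 gives no evidence that 709 is composite.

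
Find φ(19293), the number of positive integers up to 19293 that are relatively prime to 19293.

12528

Factor: 19293 = 3 · 59 · 109.
φ(19293) = (3−1) · (59−1) · (109−1) = 2 · 58 · 108 = 12528.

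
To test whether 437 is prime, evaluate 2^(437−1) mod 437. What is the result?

358

2^1 ≡ 2 (mod 437)
2^2 ≡ 2^2 = 4 ≡ 4 (mod 437)
2^4 ≡ 4^2 = 16 ≡ 16 (mod 437)
2^8 ≡ 16^2 = 256 ≡ 256 (mod 437)
2^16 ≡ 256^2 = 65536 ≡ 423 (mod 437)
2^32 ≡ 423^2 = 178929 ≡ 196 (mod 437)
2^64 ≡ 196^2 = 38416 ≡ 397 (mod 437)
2^128 ≡ 397^2 = 157609 ≡ 289 (mod 437)
2^256 ≡ 289^2 = 83521 ≡ 54 (mod 437)
436 = 256 + 128 + 32 + 16 + 4 in binary powers of 2.
So 2^436 ≡ 54 · 289 · 196 · 423 · 16 ≡ 358 (mod 437).
Since 358 ≠ 1, base 2 is a Fermat witness: 437 is composite.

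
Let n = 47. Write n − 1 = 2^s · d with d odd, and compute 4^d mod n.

1

47 − 1 = 46 = 2^1 · 23, so d = 23.
4^1 ≡ 4 (mod 47)
4^2 ≡ 4^2 = 16 ≡ 16 (mod 47)
4^4 ≡ 16^2 = 256 ≡ 21 (mod 47)
4^8 ≡ 21^2 = 441 ≡ 18 (mod 47)
4^16 ≡ 18^2 = 324 ≡ 42 (mod 47)
23 = 16 + 4 + 2 + 1 in binary powers of 2.
So 4^23 ≡ 42 · 21 · 16 · 4 ≡ 1 (mod 47).
Since 4^d ≡ 1 (mod 47), base 4 does not prove 47 composite.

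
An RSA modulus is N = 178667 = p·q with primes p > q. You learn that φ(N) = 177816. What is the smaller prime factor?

φ(n) = (p−1)(q−1) = n − (p+q) + 1, so p + q = 178667 − 177816 + 1 = 852.
p and q are the roots of t² − 852t + 178667 = 0.
Discriminant: 852² − 4·178667 = 725904 − 714668 = 11236; √11236 = 106.
q = (852 − 106)/2 = 373, p = (852 + 106)/2 = 479.
Check: 373 · 479 = 178667.

373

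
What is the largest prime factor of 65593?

65593 = 11 · 5963
5963 = 67 · 89
89 is prime.
So 65593 = 11 · 67 · 89; the largest prime factor is 89.

89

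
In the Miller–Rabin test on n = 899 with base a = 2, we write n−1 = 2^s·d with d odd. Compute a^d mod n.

698

899 − 1 = 898 = 2^1 · 449, so d = 449.
2^1 ≡ 2 (mod 899)
2^2 ≡ 2^2 = 4 ≡ 4 (mod 899)
2^4 ≡ 4^2 = 16 ≡ 16 (mod 899)
2^8 ≡ 16^2 = 256 ≡ 256 (mod 899)
2^16 ≡ 256^2 = 65536 ≡ 808 (mod 899)
2^32 ≡ 808^2 = 652864 ≡ 190 (mod 899)
2^64 ≡ 190^2 = 36100 ≡ 140 (mod 899)
2^128 ≡ 140^2 = 19600 ≡ 721 (mod 899)
2^256 ≡ 721^2 = 519841 ≡ 219 (mod 899)
449 = 256 + 128 + 64 + 1 in binary powers of 2.
So 2^449 ≡ 219 · 721 · 140 · 2 ≡ 698 (mod 899).
Squaring chain: 698; never reaches −1, so base 2 is a Miller–Rabin witness that 899 is composite.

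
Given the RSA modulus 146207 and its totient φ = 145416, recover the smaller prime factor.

φ(n) = (p−1)(q−1) = n − (p+q) + 1, so p + q = 146207 − 145416 + 1 = 792.
p and q are the roots of t² − 792t + 146207 = 0.
Discriminant: 792² − 4·146207 = 627264 − 584828 = 42436; √42436 = 206.
q = (792 − 206)/2 = 293, p = (792 + 206)/2 = 499.
Check: 293 · 499 = 146207.

293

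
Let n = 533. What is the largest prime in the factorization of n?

41

533 = 13 · 41
41 is prime.
So 533 = 13 · 41; the largest prime factor is 41.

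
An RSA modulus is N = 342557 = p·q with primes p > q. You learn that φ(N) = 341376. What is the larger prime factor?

φ(n) = (p−1)(q−1) = n − (p+q) + 1, so p + q = 342557 − 341376 + 1 = 1182.
p and q are the roots of t² − 1182t + 342557 = 0.
Discriminant: 1182² − 4·342557 = 1397124 − 1370228 = 26896; √26896 = 164.
q = (1182 − 164)/2 = 509, p = (1182 + 164)/2 = 673.
Check: 509 · 673 = 342557.

673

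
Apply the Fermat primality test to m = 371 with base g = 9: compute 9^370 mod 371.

9^1 ≡ 9 (mod 371)
9^2 ≡ 9^2 = 81 ≡ 81 (mod 371)
9^4 ≡ 81^2 = 6561 ≡ 254 (mod 371)
9^8 ≡ 254^2 = 64516 ≡ 333 (mod 371)
9^16 ≡ 333^2 = 110889 ≡ 331 (mod 371)
9^32 ≡ 331^2 = 109561 ≡ 116 (mod 371)
9^64 ≡ 116^2 = 13456 ≡ 100 (mod 371)
9^128 ≡ 100^2 = 10000 ≡ 354 (mod 371)
9^256 ≡ 354^2 = 125316 ≡ 289 (mod 371)
370 = 256 + 64 + 32 + 16 + 2 in binary powers of 2.
So 9^370 ≡ 289 · 100 · 116 · 331 · 81 ≡ 275 (mod 371).
Since 275 ≠ 1, base 9 is a Fermat witness: 371 is composite.

275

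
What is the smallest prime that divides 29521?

29521 is odd.
Digit sum 19, not divisible by 3.
Ends in 1: not divisible by 5.
7: 29521 = 7·4217 + 2
11: 29521 = 11·2683 + 8
13: 29521 = 13·2270 + 11
17: 29521 = 17·1736 + 9
19: 29521 = 19·1553 + 14
23: 29521 = 23·1283 + 12
29: 29521 = 29·1017 + 28
31: 29521 = 31·952 + 9
37: 29521 = 37·797 + 32
41: 29521 = 41·720 + 1
43: 29521 = 43·686 + 23
47: 29521 = 47·628 + 5
53: 29521 = 53·557

53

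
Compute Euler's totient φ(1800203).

Factor: 1800203 = 89 · 113 · 179.
φ(1800203) = (89−1) · (113−1) · (179−1) = 88 · 112 · 178 = 1754368.

1754368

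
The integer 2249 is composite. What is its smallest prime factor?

2249 is odd.
Digit sum 17, not divisible by 3.
Ends in 9: not divisible by 5.
7: 2249 = 7·321 + 2
11: 2249 = 11·204 + 5
13: 2249 = 13·173

13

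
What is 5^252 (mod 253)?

5^1 ≡ 5 (mod 253)
5^2 ≡ 5^2 = 25 ≡ 25 (mod 253)
5^4 ≡ 25^2 = 625 ≡ 119 (mod 253)
5^8 ≡ 119^2 = 14161 ≡ 246 (mod 253)
5^16 ≡ 246^2 = 60516 ≡ 49 (mod 253)
5^32 ≡ 49^2 = 2401 ≡ 124 (mod 253)
5^64 ≡ 124^2 = 15376 ≡ 196 (mod 253)
5^128 ≡ 196^2 = 38416 ≡ 213 (mod 253)
252 = 128 + 64 + 32 + 16 + 8 + 4 in binary powers of 2.
So 5^252 ≡ 213 · 196 · 124 · 49 · 246 · 119 ≡ 124 (mod 253).
Since 124 ≠ 1, base 5 is a Fermat witness: 253 is composite.

124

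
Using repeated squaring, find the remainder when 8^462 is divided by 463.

8^1 ≡ 8 (mod 463)
8^2 ≡ 8^2 = 64 ≡ 64 (mod 463)
8^4 ≡ 64^2 = 4096 ≡ 392 (mod 463)
8^8 ≡ 392^2 = 153664 ≡ 411 (mod 463)
8^16 ≡ 411^2 = 168921 ≡ 389 (mod 463)
8^32 ≡ 389^2 = 151321 ≡ 383 (mod 463)
8^64 ≡ 383^2 = 146689 ≡ 381 (mod 463)
8^128 ≡ 381^2 = 145161 ≡ 242 (mod 463)
8^256 ≡ 242^2 = 58564 ≡ 226 (mod 463)
462 = 256 + 128 + 64 + 8 + 4 + 2 in binary powers of 2.
So 8^462 ≡ 226 · 242 · 381 · 411 · 392 · 64 ≡ 1 (mod 463).
Since the result is 1, base 8 gives no evidence that 463 is composite.

1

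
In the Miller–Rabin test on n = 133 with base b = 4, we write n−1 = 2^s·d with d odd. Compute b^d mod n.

133 − 1 = 132 = 2^2 · 33, so d = 33.
4^1 ≡ 4 (mod 133)
4^2 ≡ 4^2 = 16 ≡ 16 (mod 133)
4^4 ≡ 16^2 = 256 ≡ 123 (mod 133)
4^8 ≡ 123^2 = 15129 ≡ 100 (mod 133)
4^16 ≡ 100^2 = 10000 ≡ 25 (mod 133)
4^32 ≡ 25^2 = 625 ≡ 93 (mod 133)
33 = 32 + 1 in binary powers of 2.
So 4^33 ≡ 93 · 4 ≡ 106 (mod 133).
Squaring chain: 106 → 64; never reaches −1, so base 4 is a Miller–Rabin witness that 133 is composite.

106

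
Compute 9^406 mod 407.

9^1 ≡ 9 (mod 407)
9^2 ≡ 9^2 = 81 ≡ 81 (mod 407)
9^4 ≡ 81^2 = 6561 ≡ 49 (mod 407)
9^8 ≡ 49^2 = 2401 ≡ 366 (mod 407)
9^16 ≡ 366^2 = 133956 ≡ 53 (mod 407)
9^32 ≡ 53^2 = 2809 ≡ 367 (mod 407)
9^64 ≡ 367^2 = 134689 ≡ 379 (mod 407)
9^128 ≡ 379^2 = 143641 ≡ 377 (mod 407)
9^256 ≡ 377^2 = 142129 ≡ 86 (mod 407)
406 = 256 + 128 + 16 + 4 + 2 in binary powers of 2.
So 9^406 ≡ 86 · 377 · 53 · 49 · 81 ≡ 9 (mod 407).
Since 9 ≠ 1, base 9 is a Fermat witness: 407 is composite.

9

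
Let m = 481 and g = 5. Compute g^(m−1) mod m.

417

5^1 ≡ 5 (mod 481)
5^2 ≡ 5^2 = 25 ≡ 25 (mod 481)
5^4 ≡ 25^2 = 625 ≡ 144 (mod 481)
5^8 ≡ 144^2 = 20736 ≡ 53 (mod 481)
5^16 ≡ 53^2 = 2809 ≡ 404 (mod 481)
5^32 ≡ 404^2 = 163216 ≡ 157 (mod 481)
5^64 ≡ 157^2 = 24649 ≡ 118 (mod 481)
5^128 ≡ 118^2 = 13924 ≡ 456 (mod 481)
5^256 ≡ 456^2 = 207936 ≡ 144 (mod 481)
480 = 256 + 128 + 64 + 32 in binary powers of 2.
So 5^480 ≡ 144 · 456 · 118 · 157 ≡ 417 (mod 481).
Since 417 ≠ 1, base 5 is a Fermat witness: 481 is composite.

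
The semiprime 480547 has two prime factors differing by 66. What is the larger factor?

Since p = q + 66, we have 480547 = q(q + 66), so q² + 66q − 480547 = 0.
Discriminant: 66² + 4·480547 = 4356 + 1922188 = 1926544; √1926544 = 1388.
q = (−66 + 1388)/2 = 661, and p = q + 66 = 727.
Check: 661 · 727 = 480547.

727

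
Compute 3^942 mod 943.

3^1 ≡ 3 (mod 943)
3^2 ≡ 3^2 = 9 ≡ 9 (mod 943)
3^4 ≡ 9^2 = 81 ≡ 81 (mod 943)
3^8 ≡ 81^2 = 6561 ≡ 903 (mod 943)
3^16 ≡ 903^2 = 815409 ≡ 657 (mod 943)
3^32 ≡ 657^2 = 431649 ≡ 698 (mod 943)
3^64 ≡ 698^2 = 487204 ≡ 616 (mod 943)
3^128 ≡ 616^2 = 379456 ≡ 370 (mod 943)
3^256 ≡ 370^2 = 136900 ≡ 165 (mod 943)
3^512 ≡ 165^2 = 27225 ≡ 821 (mod 943)
942 = 512 + 256 + 128 + 32 + 8 + 4 + 2 in binary powers of 2.
So 3^942 ≡ 821 · 165 · 370 · 698 · 903 · 81 · 9 ≡ 278 (mod 943).
Since 278 ≠ 1, base 3 is a Fermat witness: 943 is composite.

278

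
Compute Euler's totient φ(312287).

298584

Factor: 312287 = 59 · 67 · 79.
φ(312287) = (59−1) · (67−1) · (79−1) = 58 · 66 · 78 = 298584.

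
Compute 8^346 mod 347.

1

8^1 ≡ 8 (mod 347)
8^2 ≡ 8^2 = 64 ≡ 64 (mod 347)
8^4 ≡ 64^2 = 4096 ≡ 279 (mod 347)
8^8 ≡ 279^2 = 77841 ≡ 113 (mod 347)
8^16 ≡ 113^2 = 12769 ≡ 277 (mod 347)
8^32 ≡ 277^2 = 76729 ≡ 42 (mod 347)
8^64 ≡ 42^2 = 1764 ≡ 29 (mod 347)
8^128 ≡ 29^2 = 841 ≡ 147 (mod 347)
8^256 ≡ 147^2 = 21609 ≡ 95 (mod 347)
346 = 256 + 64 + 16 + 8 + 2 in binary powers of 2.
So 8^346 ≡ 95 · 29 · 277 · 113 · 64 ≡ 1 (mod 347).
Since the result is 1, base 8 gives no evidence that 347 is composite.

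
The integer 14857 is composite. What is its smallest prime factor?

14857 is odd.
Digit sum 25, not divisible by 3.
Ends in 7: not divisible by 5.
7: 14857 = 7·2122 + 3
11: 14857 = 11·1350 + 7
13: 14857 = 13·1142 + 11
17: 14857 = 17·873 + 16
19: 14857 = 19·781 + 18
23: 14857 = 23·645 + 22
29: 14857 = 29·512 + 9
31: 14857 = 31·479 + 8
37: 14857 = 37·401 + 20
41: 14857 = 41·362 + 15
43: 14857 = 43·345 + 22
47: 14857 = 47·316 + 5
53: 14857 = 53·280 + 17
59: 14857 = 59·251 + 48
61: 14857 = 61·243 + 34
67: 14857 = 67·221 + 50
71: 14857 = 71·209 + 18
73: 14857 = 73·203 + 38
79: 14857 = 79·188 + 5
83: 14857 = 83·179

83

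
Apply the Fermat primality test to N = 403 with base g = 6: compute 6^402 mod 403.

311

6^1 ≡ 6 (mod 403)
6^2 ≡ 6^2 = 36 ≡ 36 (mod 403)
6^4 ≡ 36^2 = 1296 ≡ 87 (mod 403)
6^8 ≡ 87^2 = 7569 ≡ 315 (mod 403)
6^16 ≡ 315^2 = 99225 ≡ 87 (mod 403)
6^32 ≡ 87^2 = 7569 ≡ 315 (mod 403)
6^64 ≡ 315^2 = 99225 ≡ 87 (mod 403)
6^128 ≡ 87^2 = 7569 ≡ 315 (mod 403)
6^256 ≡ 315^2 = 99225 ≡ 87 (mod 403)
402 = 256 + 128 + 16 + 2 in binary powers of 2.
So 6^402 ≡ 87 · 315 · 87 · 36 ≡ 311 (mod 403).
Since 311 ≠ 1, base 6 is a Fermat witness: 403 is composite.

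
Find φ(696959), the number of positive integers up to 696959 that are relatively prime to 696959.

Factor: 696959 = 41 · 89 · 191.
φ(696959) = (41−1) · (89−1) · (191−1) = 40 · 88 · 190 = 668800.

668800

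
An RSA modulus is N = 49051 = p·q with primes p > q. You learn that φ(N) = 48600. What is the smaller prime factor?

181

φ(n) = (p−1)(q−1) = n − (p+q) + 1, so p + q = 49051 − 48600 + 1 = 452.
p and q are the roots of t² − 452t + 49051 = 0.
Discriminant: 452² − 4·49051 = 204304 − 196204 = 8100; √8100 = 90.
q = (452 − 90)/2 = 181, p = (452 + 90)/2 = 271.
Check: 181 · 271 = 49051.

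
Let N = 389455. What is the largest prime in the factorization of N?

389455 = 5 · 77891
77891 = 11 · 7081
7081 = 73 · 97
97 is prime.
So 389455 = 5 · 11 · 73 · 97; the largest prime factor is 97.

97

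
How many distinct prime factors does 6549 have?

6549 = 3 · 2183
2183 = 37 · 59
6549 = 3 · 37 · 59, which has 3 distinct prime factors.

3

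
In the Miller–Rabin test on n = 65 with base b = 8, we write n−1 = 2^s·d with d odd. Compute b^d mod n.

8

65 − 1 = 64 = 2^6 · 1, so d = 1.
8^1 ≡ 8 (mod 65)
1 = 1 in binary powers of 2.
So 8^1 ≡ 8 ≡ 8 (mod 65).
Squaring chain: 8 → 64 → 1 → 1 → 1 → 1; reaches −1, so base 8 does not prove 65 composite.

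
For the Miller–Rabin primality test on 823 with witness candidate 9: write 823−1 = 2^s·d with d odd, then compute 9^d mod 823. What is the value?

823 − 1 = 822 = 2^1 · 411, so d = 411.
9^1 ≡ 9 (mod 823)
9^2 ≡ 9^2 = 81 ≡ 81 (mod 823)
9^4 ≡ 81^2 = 6561 ≡ 800 (mod 823)
9^8 ≡ 800^2 = 640000 ≡ 529 (mod 823)
9^16 ≡ 529^2 = 279841 ≡ 21 (mod 823)
9^32 ≡ 21^2 = 441 ≡ 441 (mod 823)
9^64 ≡ 441^2 = 194481 ≡ 253 (mod 823)
9^128 ≡ 253^2 = 64009 ≡ 638 (mod 823)
9^256 ≡ 638^2 = 407044 ≡ 482 (mod 823)
411 = 256 + 128 + 16 + 8 + 2 + 1 in binary powers of 2.
So 9^411 ≡ 482 · 638 · 21 · 529 · 81 · 9 ≡ 1 (mod 823).
Since 9^d ≡ 1 (mod 823), base 9 does not prove 823 composite.

1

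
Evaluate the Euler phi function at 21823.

21528

Factor: 21823 = 139 · 157.
φ(21823) = (139−1) · (157−1) = 138 · 156 = 21528.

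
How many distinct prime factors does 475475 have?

5

475475 = 5^2 · 19019
19019 = 7 · 2717
2717 = 11 · 247
247 = 13 · 19
475475 = 5^2 · 7 · 11 · 13 · 19, which has 5 distinct prime factors.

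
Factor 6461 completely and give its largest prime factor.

71

6461 = 7 · 923
923 = 13 · 71
71 is prime.
So 6461 = 7 · 13 · 71; the largest prime factor is 71.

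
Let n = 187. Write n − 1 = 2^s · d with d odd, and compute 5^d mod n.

37

187 − 1 = 186 = 2^1 · 93, so d = 93.
5^1 ≡ 5 (mod 187)
5^2 ≡ 5^2 = 25 ≡ 25 (mod 187)
5^4 ≡ 25^2 = 625 ≡ 64 (mod 187)
5^8 ≡ 64^2 = 4096 ≡ 169 (mod 187)
5^16 ≡ 169^2 = 28561 ≡ 137 (mod 187)
5^32 ≡ 137^2 = 18769 ≡ 69 (mod 187)
5^64 ≡ 69^2 = 4761 ≡ 86 (mod 187)
93 = 64 + 16 + 8 + 4 + 1 in binary powers of 2.
So 5^93 ≡ 86 · 137 · 169 · 64 · 5 ≡ 37 (mod 187).
Squaring chain: 37; never reaches −1, so base 5 is a Miller–Rabin witness that 187 is composite.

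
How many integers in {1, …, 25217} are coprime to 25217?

24900

Factor: 25217 = 151 · 167.
φ(25217) = (151−1) · (167−1) = 150 · 166 = 24900.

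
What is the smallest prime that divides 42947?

42947 is odd.
Digit sum 26, not divisible by 3.
Ends in 7: not divisible by 5.
7: 42947 = 7·6135 + 2
11: 42947 = 11·3904 + 3
13: 42947 = 13·3303 + 8
17: 42947 = 17·2526 + 5
19: 42947 = 19·2260 + 7
23: 42947 = 23·1867 + 6
29: 42947 = 29·1480 + 27
31: 42947 = 31·1385 + 12
37: 42947 = 37·1160 + 27
41: 42947 = 41·1047 + 20
43: 42947 = 43·998 + 33
47: 42947 = 47·913 + 36
53: 42947 = 53·810 + 17
59: 42947 = 59·727 + 54
61: 42947 = 61·704 + 3
67: 42947 = 67·641

67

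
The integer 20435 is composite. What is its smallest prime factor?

5

20435 is odd.
Digit sum 14, not divisible by 3.
Ends in 5: divisible by 5.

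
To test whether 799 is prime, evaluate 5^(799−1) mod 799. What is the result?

440

5^1 ≡ 5 (mod 799)
5^2 ≡ 5^2 = 25 ≡ 25 (mod 799)
5^4 ≡ 25^2 = 625 ≡ 625 (mod 799)
5^8 ≡ 625^2 = 390625 ≡ 713 (mod 799)
5^16 ≡ 713^2 = 508369 ≡ 205 (mod 799)
5^32 ≡ 205^2 = 42025 ≡ 477 (mod 799)
5^64 ≡ 477^2 = 227529 ≡ 613 (mod 799)
5^128 ≡ 613^2 = 375769 ≡ 239 (mod 799)
5^256 ≡ 239^2 = 57121 ≡ 392 (mod 799)
5^512 ≡ 392^2 = 153664 ≡ 256 (mod 799)
798 = 512 + 256 + 16 + 8 + 4 + 2 in binary powers of 2.
So 5^798 ≡ 256 · 392 · 205 · 713 · 625 · 25 ≡ 440 (mod 799).
Since 440 ≠ 1, base 5 is a Fermat witness: 799 is composite.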